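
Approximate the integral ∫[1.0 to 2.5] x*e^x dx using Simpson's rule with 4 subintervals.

f(x) = x*e^x
a = 1.0, b = 2.5, n = 4
h = (b - a)/n = 0.375000

Simpson's rule: (h/3)[f(x₀) + 4f(x₁) + 2f(x₂) + ... + f(xₙ)]

x_0 = 1.0000, f(x_0) = 2.718282, coefficient = 1
x_1 = 1.3750, f(x_1) = 5.438230, coefficient = 4
x_2 = 1.7500, f(x_2) = 10.070555, coefficient = 2
x_3 = 2.1250, f(x_3) = 17.792407, coefficient = 4
x_4 = 2.5000, f(x_4) = 30.456235, coefficient = 1

I ≈ (0.375000/3) × 146.238177 = 18.279772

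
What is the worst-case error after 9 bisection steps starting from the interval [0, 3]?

Bisection error bound: |error| ≤ (b-a)/2^n
|error| ≤ (3 - 0)/2^9 = 3/2^9
|error| ≤ 0.0058593750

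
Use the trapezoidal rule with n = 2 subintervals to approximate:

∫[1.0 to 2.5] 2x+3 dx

f(x) = 2x+3
a = 1.0, b = 2.5, n = 2
h = (b - a)/n = 0.750000

Trapezoidal rule: (h/2)[f(x₀) + 2f(x₁) + 2f(x₂) + ... + f(xₙ)]

x_0 = 1.0000, f(x_0) = 5.000000, coefficient = 1
x_1 = 1.7500, f(x_1) = 6.500000, coefficient = 2
x_2 = 2.5000, f(x_2) = 8.000000, coefficient = 1

I ≈ (0.750000/2) × 26.000000 = 9.750000
Exact value: 9.750000
Error: 0.000000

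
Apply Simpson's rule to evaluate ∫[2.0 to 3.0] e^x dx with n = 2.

f(x) = e^x
a = 2.0, b = 3.0, n = 2
h = (b - a)/n = 0.500000

Simpson's rule: (h/3)[f(x₀) + 4f(x₁) + 2f(x₂) + ... + f(xₙ)]

x_0 = 2.0000, f(x_0) = 7.389056, coefficient = 1
x_1 = 2.5000, f(x_1) = 12.182494, coefficient = 4
x_2 = 3.0000, f(x_2) = 20.085537, coefficient = 1

I ≈ (0.500000/3) × 76.204569 = 12.700761
Exact value: 12.696481
Error: 0.004281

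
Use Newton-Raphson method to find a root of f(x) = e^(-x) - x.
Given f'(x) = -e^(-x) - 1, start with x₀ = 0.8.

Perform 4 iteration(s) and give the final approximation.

f(x) = e^(-x) - x
f'(x) = -e^(-x) - 1
x₀ = 0.8

Newton-Raphson formula: x_{n+1} = x_n - f(x_n)/f'(x_n)

Iteration 1:
  f(0.800000) = -0.350671
  f'(0.800000) = -1.449329
  x_1 = 0.800000 - (-0.350671)/(-1.449329) = 0.558046
Iteration 2:
  f(0.558046) = 0.014280
  f'(0.558046) = -1.572326
  x_2 = 0.558046 - 0.014280/(-1.572326) = 0.567128
Iteration 3:
  f(0.567128) = 0.000024
  f'(0.567128) = -1.567152
  x_3 = 0.567128 - 0.000024/(-1.567152) = 0.567143
Iteration 4:
  f(0.567143) = 0.000000
  f'(0.567143) = -1.567143
  x_4 = 0.567143 - 0.000000/(-1.567143) = 0.567143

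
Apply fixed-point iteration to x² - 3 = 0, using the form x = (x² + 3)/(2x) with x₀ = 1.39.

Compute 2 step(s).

Equation: x² - 3 = 0
Fixed-point form: x = (x² + 3)/(2x)
x₀ = 1.39

x_1 = g(1.390000) = 1.774137
x_2 = g(1.774137) = 1.732550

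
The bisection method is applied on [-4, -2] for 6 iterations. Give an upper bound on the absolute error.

Bisection error bound: |error| ≤ (b-a)/2^n
|error| ≤ (-2 - (-4))/2^6 = 2/2^6
|error| ≤ 0.0312500000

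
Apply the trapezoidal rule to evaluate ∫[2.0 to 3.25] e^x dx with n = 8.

f(x) = e^x
a = 2.0, b = 3.25, n = 8
h = (b - a)/n = 0.156250

Trapezoidal rule: (h/2)[f(x₀) + 2f(x₁) + 2f(x₂) + ... + f(xₙ)]

x_0 = 2.0000, f(x_0) = 7.389056, coefficient = 1
x_1 = 2.1562, f(x_1) = 8.638682, coefficient = 2
x_2 = 2.3125, f(x_2) = 10.099642, coefficient = 2
x_3 = 2.4688, f(x_3) = 11.807678, coefficient = 2
x_4 = 2.6250, f(x_4) = 13.804574, coefficient = 2
x_5 = 2.7812, f(x_5) = 16.139182, coefficient = 2
x_6 = 2.9375, f(x_6) = 18.868616, coefficient = 2
x_7 = 3.0938, f(x_7) = 22.059647, coefficient = 2
x_8 = 3.2500, f(x_8) = 25.790340, coefficient = 1

I ≈ (0.156250/2) × 236.015438 = 18.438706
Exact value: 18.401284
Error: 0.037422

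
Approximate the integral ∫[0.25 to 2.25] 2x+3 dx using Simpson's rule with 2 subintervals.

f(x) = 2x+3
a = 0.25, b = 2.25, n = 2
h = (b - a)/n = 1.000000

Simpson's rule: (h/3)[f(x₀) + 4f(x₁) + 2f(x₂) + ... + f(xₙ)]

x_0 = 0.2500, f(x_0) = 3.500000, coefficient = 1
x_1 = 1.2500, f(x_1) = 5.500000, coefficient = 4
x_2 = 2.2500, f(x_2) = 7.500000, coefficient = 1

I ≈ (1.000000/3) × 33.000000 = 11.000000
Exact value: 11.000000
Error: 0.000000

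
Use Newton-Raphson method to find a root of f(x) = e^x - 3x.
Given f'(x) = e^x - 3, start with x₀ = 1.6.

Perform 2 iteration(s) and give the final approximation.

f(x) = e^x - 3x
f'(x) = e^x - 3
x₀ = 1.6

Newton-Raphson formula: x_{n+1} = x_n - f(x_n)/f'(x_n)

Iteration 1:
  f(1.600000) = 0.153032
  f'(1.600000) = 1.953032
  x_1 = 1.600000 - 0.153032/1.953032 = 1.521644
Iteration 2:
  f(1.521644) = 0.014816
  f'(1.521644) = 1.579747
  x_2 = 1.521644 - 0.014816/1.579747 = 1.512265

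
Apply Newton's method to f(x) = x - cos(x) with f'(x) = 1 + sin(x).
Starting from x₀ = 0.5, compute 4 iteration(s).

f(x) = x - cos(x)
f'(x) = 1 + sin(x)
x₀ = 0.5

Newton-Raphson formula: x_{n+1} = x_n - f(x_n)/f'(x_n)

Iteration 1:
  f(0.500000) = -0.377583
  f'(0.500000) = 1.479426
  x_1 = 0.500000 - (-0.377583)/1.479426 = 0.755222
Iteration 2:
  f(0.755222) = 0.027103
  f'(0.755222) = 1.685451
  x_2 = 0.755222 - 0.027103/1.685451 = 0.739142
Iteration 3:
  f(0.739142) = 0.000095
  f'(0.739142) = 1.673654
  x_3 = 0.739142 - 0.000095/1.673654 = 0.739085
Iteration 4:
  f(0.739085) = 0.000000
  f'(0.739085) = 1.673612
  x_4 = 0.739085 - 0.000000/1.673612 = 0.739085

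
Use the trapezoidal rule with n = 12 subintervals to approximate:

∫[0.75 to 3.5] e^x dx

f(x) = e^x
a = 0.75, b = 3.5, n = 12
h = (b - a)/n = 0.229167

Trapezoidal rule: (h/2)[f(x₀) + 2f(x₁) + 2f(x₂) + ... + f(xₙ)]

x_0 = 0.7500, f(x_0) = 2.117000, coefficient = 1
x_1 = 0.9792, f(x_1) = 2.662237, coefficient = 2
x_2 = 1.2083, f(x_2) = 3.347900, coefficient = 2
x_3 = 1.4375, f(x_3) = 4.210157, coefficient = 2
x_4 = 1.6667, f(x_4) = 5.294490, coefficient = 2
x_5 = 1.8958, f(x_5) = 6.658095, coefficient = 2
x_6 = 2.1250, f(x_6) = 8.372897, coefficient = 2
x_7 = 2.3542, f(x_7) = 10.529351, coefficient = 2
x_8 = 2.5833, f(x_8) = 13.241202, coefficient = 2
x_9 = 2.8125, f(x_9) = 16.651495, coefficient = 2
x_10 = 3.0417, f(x_10) = 20.940114, coefficient = 2
x_11 = 3.2708, f(x_11) = 26.333275, coefficient = 2
x_12 = 3.5000, f(x_12) = 33.115452, coefficient = 1

I ≈ (0.229167/2) × 271.714878 = 31.133996
Exact value: 30.998452
Error: 0.135544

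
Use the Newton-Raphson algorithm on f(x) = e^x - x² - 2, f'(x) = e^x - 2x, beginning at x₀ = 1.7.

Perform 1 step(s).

f(x) = e^x - x² - 2
f'(x) = e^x - 2x
x₀ = 1.7

Newton-Raphson formula: x_{n+1} = x_n - f(x_n)/f'(x_n)

Iteration 1:
  f(1.700000) = 0.583947
  f'(1.700000) = 2.073947
  x_1 = 1.700000 - 0.583947/2.073947 = 1.418437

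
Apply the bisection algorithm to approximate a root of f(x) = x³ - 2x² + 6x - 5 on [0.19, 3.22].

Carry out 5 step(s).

f(x) = x³ - 2x² + 6x - 5
Initial interval: [0.19, 3.22]

Iteration 1:
  c_1 = (0.190000 + 3.220000)/2 = 1.705000
  f(c_1) = f(1.705000) = 4.372428
  f(a) × f(c) < 0, new interval: [0.190000, 1.705000]
Iteration 2:
  c_2 = (0.190000 + 1.705000)/2 = 0.947500
  f(c_2) = f(0.947500) = -0.259888
  f(a) × f(c) ≥ 0, new interval: [0.947500, 1.705000]
Iteration 3:
  c_3 = (0.947500 + 1.705000)/2 = 1.326250
  f(c_3) = f(1.326250) = 1.772415
  f(a) × f(c) < 0, new interval: [0.947500, 1.326250]
Iteration 4:
  c_4 = (0.947500 + 1.326250)/2 = 1.136875
  f(c_4) = f(1.136875) = 0.705674
  f(a) × f(c) < 0, new interval: [0.947500, 1.136875]
Iteration 5:
  c_5 = (0.947500 + 1.136875)/2 = 1.042187
  f(c_5) = f(1.042187) = 0.212792
  f(a) × f(c) < 0, new interval: [0.947500, 1.042187]

After 5 iteration(s), the approximation is c_5 = 1.042187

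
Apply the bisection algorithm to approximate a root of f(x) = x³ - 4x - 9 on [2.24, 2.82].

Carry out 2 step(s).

f(x) = x³ - 4x - 9
Initial interval: [2.24, 2.82]

Iteration 1:
  c_1 = (2.240000 + 2.820000)/2 = 2.530000
  f(c_1) = f(2.530000) = -2.925723
  f(a) × f(c) ≥ 0, new interval: [2.530000, 2.820000]
Iteration 2:
  c_2 = (2.530000 + 2.820000)/2 = 2.675000
  f(c_2) = f(2.675000) = -0.558703
  f(a) × f(c) ≥ 0, new interval: [2.675000, 2.820000]

After 2 iteration(s), the approximation is c_2 = 2.675000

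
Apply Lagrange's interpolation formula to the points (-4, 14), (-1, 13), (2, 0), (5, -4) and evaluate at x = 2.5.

Lagrange interpolation formula:
P(x) = Σ yᵢ × Lᵢ(x)
where Lᵢ(x) = Π_{j≠i} (x - xⱼ)/(xᵢ - xⱼ)

L_0(2.5) = (2.5 - (-1))/(-4 - (-1)) × (2.5 - 2)/(-4 - 2) × (2.5 - 5)/(-4 - 5) = 0.027006
L_1(2.5) = (2.5 - (-4))/(-1 - (-4)) × (2.5 - 2)/(-1 - 2) × (2.5 - 5)/(-1 - 5) = -0.150463
L_2(2.5) = (2.5 - (-4))/(2 - (-4)) × (2.5 - (-1))/(2 - (-1)) × (2.5 - 5)/(2 - 5) = 1.053241
L_3(2.5) = (2.5 - (-4))/(5 - (-4)) × (2.5 - (-1))/(5 - (-1)) × (2.5 - 2)/(5 - 2) = 0.070216

P(2.5) = 14×L_0(2.5) + 13×L_1(2.5) + 0×L_2(2.5) + (-4)×L_3(2.5)
P(2.5) = -1.858796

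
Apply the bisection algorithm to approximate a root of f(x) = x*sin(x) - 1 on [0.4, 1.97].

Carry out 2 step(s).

f(x) = x*sin(x) - 1
Initial interval: [0.4, 1.97]

Iteration 1:
  c_1 = (0.400000 + 1.970000)/2 = 1.185000
  f(c_1) = f(1.185000) = 0.097901
  f(a) × f(c) < 0, new interval: [0.400000, 1.185000]
Iteration 2:
  c_2 = (0.400000 + 1.185000)/2 = 0.792500
  f(c_2) = f(0.792500) = -0.435652
  f(a) × f(c) ≥ 0, new interval: [0.792500, 1.185000]

After 2 iteration(s), the approximation is c_2 = 0.792500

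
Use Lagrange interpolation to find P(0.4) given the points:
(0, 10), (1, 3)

Lagrange interpolation formula:
P(x) = Σ yᵢ × Lᵢ(x)
where Lᵢ(x) = Π_{j≠i} (x - xⱼ)/(xᵢ - xⱼ)

L_0(0.4) = (0.4 - 1)/(0 - 1) = 0.600000
L_1(0.4) = (0.4 - 0)/(1 - 0) = 0.400000

P(0.4) = 10×L_0(0.4) + 3×L_1(0.4)
P(0.4) = 7.200000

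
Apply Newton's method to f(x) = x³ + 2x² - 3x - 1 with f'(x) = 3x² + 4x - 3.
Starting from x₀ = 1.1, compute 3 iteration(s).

f(x) = x³ + 2x² - 3x - 1
f'(x) = 3x² + 4x - 3
x₀ = 1.1

Newton-Raphson formula: x_{n+1} = x_n - f(x_n)/f'(x_n)

Iteration 1:
  f(1.100000) = -0.549000
  f'(1.100000) = 5.030000
  x_1 = 1.100000 - (-0.549000)/5.030000 = 1.209145
Iteration 2:
  f(1.209145) = 0.064437
  f'(1.209145) = 6.222676
  x_2 = 1.209145 - 0.064437/6.222676 = 1.198790
Iteration 3:
  f(1.198790) = 0.000602
  f'(1.198790) = 6.106451
  x_3 = 1.198790 - 0.000602/6.106451 = 1.198691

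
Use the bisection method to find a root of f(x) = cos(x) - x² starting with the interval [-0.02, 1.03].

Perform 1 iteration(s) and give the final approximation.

f(x) = cos(x) - x²
Initial interval: [-0.02, 1.03]

Iteration 1:
  c_1 = (-0.020000 + 1.030000)/2 = 0.505000
  f(c_1) = f(0.505000) = 0.620149
  f(a) × f(c) ≥ 0, new interval: [0.505000, 1.030000]

After 1 iteration(s), the approximation is c_1 = 0.505000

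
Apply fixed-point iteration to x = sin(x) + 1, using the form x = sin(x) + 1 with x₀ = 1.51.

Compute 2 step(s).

Equation: x = sin(x) + 1
Fixed-point form: x = sin(x) + 1
x₀ = 1.51

x_1 = g(1.510000) = 1.998152
x_2 = g(1.998152) = 1.910065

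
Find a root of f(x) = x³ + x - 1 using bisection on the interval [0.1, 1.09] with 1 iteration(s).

f(x) = x³ + x - 1
Initial interval: [0.1, 1.09]

Iteration 1:
  c_1 = (0.100000 + 1.090000)/2 = 0.595000
  f(c_1) = f(0.595000) = -0.194355
  f(a) × f(c) ≥ 0, new interval: [0.595000, 1.090000]

After 1 iteration(s), the approximation is c_1 = 0.595000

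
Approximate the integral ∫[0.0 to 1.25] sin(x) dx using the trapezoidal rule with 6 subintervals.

f(x) = sin(x)
a = 0.0, b = 1.25, n = 6
h = (b - a)/n = 0.208333

Trapezoidal rule: (h/2)[f(x₀) + 2f(x₁) + 2f(x₂) + ... + f(xₙ)]

x_0 = 0.0000, f(x_0) = 0.000000, coefficient = 1
x_1 = 0.2083, f(x_1) = 0.206830, coefficient = 2
x_2 = 0.4167, f(x_2) = 0.404715, coefficient = 2
x_3 = 0.6250, f(x_3) = 0.585097, coefficient = 2
x_4 = 0.8333, f(x_4) = 0.740177, coefficient = 2
x_5 = 1.0417, f(x_5) = 0.863247, coefficient = 2
x_6 = 1.2500, f(x_6) = 0.948985, coefficient = 1

I ≈ (0.208333/2) × 6.549115 = 0.682199
Exact value: 0.684678
Error: 0.002478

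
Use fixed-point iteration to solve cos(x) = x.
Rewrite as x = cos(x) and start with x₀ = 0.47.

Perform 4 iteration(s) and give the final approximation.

Equation: cos(x) = x
Fixed-point form: x = cos(x)
x₀ = 0.47

x_1 = g(0.470000) = 0.891568
x_2 = g(0.891568) = 0.628193
x_3 = g(0.628193) = 0.809091
x_4 = g(0.809091) = 0.690157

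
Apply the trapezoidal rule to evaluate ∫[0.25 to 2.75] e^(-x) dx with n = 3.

f(x) = e^(-x)
a = 0.25, b = 2.75, n = 3
h = (b - a)/n = 0.833333

Trapezoidal rule: (h/2)[f(x₀) + 2f(x₁) + 2f(x₂) + ... + f(xₙ)]

x_0 = 0.2500, f(x_0) = 0.778801, coefficient = 1
x_1 = 1.0833, f(x_1) = 0.338465, coefficient = 2
x_2 = 1.9167, f(x_2) = 0.147096, coefficient = 2
x_3 = 2.7500, f(x_3) = 0.063928, coefficient = 1

I ≈ (0.833333/2) × 1.813852 = 0.755772
Exact value: 0.714873
Error: 0.040899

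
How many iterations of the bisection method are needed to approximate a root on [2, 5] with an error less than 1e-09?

We need (b-a)/2^n ≤ 1e-09
(5 - 2)/2^n ≤ 1e-09
3/2^n ≤ 1e-09
2^n ≥ 3000000000
n ≥ log₂(3000000000) = 31.48
n ≥ 32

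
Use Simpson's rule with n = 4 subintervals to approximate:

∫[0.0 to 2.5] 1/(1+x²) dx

f(x) = 1/(1+x²)
a = 0.0, b = 2.5, n = 4
h = (b - a)/n = 0.625000

Simpson's rule: (h/3)[f(x₀) + 4f(x₁) + 2f(x₂) + ... + f(xₙ)]

x_0 = 0.0000, f(x_0) = 1.000000, coefficient = 1
x_1 = 0.6250, f(x_1) = 0.719101, coefficient = 4
x_2 = 1.2500, f(x_2) = 0.390244, coefficient = 2
x_3 = 1.8750, f(x_3) = 0.221453, coefficient = 4
x_4 = 2.5000, f(x_4) = 0.137931, coefficient = 1

I ≈ (0.625000/3) × 5.680636 = 1.183466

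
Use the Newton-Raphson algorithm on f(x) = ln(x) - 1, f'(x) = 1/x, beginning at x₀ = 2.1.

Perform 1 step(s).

f(x) = ln(x) - 1
f'(x) = 1/x
x₀ = 2.1

Newton-Raphson formula: x_{n+1} = x_n - f(x_n)/f'(x_n)

Iteration 1:
  f(2.100000) = -0.258063
  f'(2.100000) = 0.476190
  x_1 = 2.100000 - (-0.258063)/0.476190 = 2.641932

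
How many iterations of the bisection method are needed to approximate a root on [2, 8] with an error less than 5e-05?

We need (b-a)/2^n ≤ 5e-05
(8 - 2)/2^n ≤ 5e-05
6/2^n ≤ 5e-05
2^n ≥ 120000
n ≥ log₂(120000) = 16.87
n ≥ 17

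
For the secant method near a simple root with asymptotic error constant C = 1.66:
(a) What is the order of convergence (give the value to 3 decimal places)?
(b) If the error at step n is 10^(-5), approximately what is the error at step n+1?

(a) Secant method has superlinear convergence with order φ = (1+√5)/2 ≈ 1.618.
    This means |e_{n+1}| ≈ C|e_n|^1.618.

(b) With |e_n| = 10^(-5) and C = 1.66:
    |e_{n+1}| ≈ 1.66 × (10^(-5))^1.618 = 1.66 × 10^(-8.09)

(a) ≈ 1.618 (golden ratio); (b) |e_{n+1}| ≈ 1.349e-08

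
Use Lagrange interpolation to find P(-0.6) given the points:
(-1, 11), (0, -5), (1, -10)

Lagrange interpolation formula:
P(x) = Σ yᵢ × Lᵢ(x)
where Lᵢ(x) = Π_{j≠i} (x - xⱼ)/(xᵢ - xⱼ)

L_0(-0.6) = (-0.6 - 0)/(-1 - 0) × (-0.6 - 1)/(-1 - 1) = 0.480000
L_1(-0.6) = (-0.6 - (-1))/(0 - (-1)) × (-0.6 - 1)/(0 - 1) = 0.640000
L_2(-0.6) = (-0.6 - (-1))/(1 - (-1)) × (-0.6 - 0)/(1 - 0) = -0.120000

P(-0.6) = 11×L_0(-0.6) + (-5)×L_1(-0.6) + (-10)×L_2(-0.6)
P(-0.6) = 3.280000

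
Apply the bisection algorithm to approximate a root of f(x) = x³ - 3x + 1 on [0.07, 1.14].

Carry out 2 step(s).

f(x) = x³ - 3x + 1
Initial interval: [0.07, 1.14]

Iteration 1:
  c_1 = (0.070000 + 1.140000)/2 = 0.605000
  f(c_1) = f(0.605000) = -0.593555
  f(a) × f(c) < 0, new interval: [0.070000, 0.605000]
Iteration 2:
  c_2 = (0.070000 + 0.605000)/2 = 0.337500
  f(c_2) = f(0.337500) = 0.025943
  f(a) × f(c) ≥ 0, new interval: [0.337500, 0.605000]

After 2 iteration(s), the approximation is c_2 = 0.337500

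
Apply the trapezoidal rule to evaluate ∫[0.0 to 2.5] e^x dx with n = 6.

f(x) = e^x
a = 0.0, b = 2.5, n = 6
h = (b - a)/n = 0.416667

Trapezoidal rule: (h/2)[f(x₀) + 2f(x₁) + 2f(x₂) + ... + f(xₙ)]

x_0 = 0.0000, f(x_0) = 1.000000, coefficient = 1
x_1 = 0.4167, f(x_1) = 1.516897, coefficient = 2
x_2 = 0.8333, f(x_2) = 2.300976, coefficient = 2
x_3 = 1.2500, f(x_3) = 3.490343, coefficient = 2
x_4 = 1.6667, f(x_4) = 5.294490, coefficient = 2
x_5 = 2.0833, f(x_5) = 8.031195, coefficient = 2
x_6 = 2.5000, f(x_6) = 12.182494, coefficient = 1

I ≈ (0.416667/2) × 54.450295 = 11.343812
Exact value: 11.182494
Error: 0.161318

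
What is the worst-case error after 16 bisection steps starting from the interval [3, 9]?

Bisection error bound: |error| ≤ (b-a)/2^n
|error| ≤ (9 - 3)/2^16 = 6/2^16
|error| ≤ 0.0000915527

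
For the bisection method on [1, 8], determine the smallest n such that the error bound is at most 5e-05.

We need (b-a)/2^n ≤ 5e-05
(8 - 1)/2^n ≤ 5e-05
7/2^n ≤ 5e-05
2^n ≥ 140000
n ≥ log₂(140000) = 17.10
n ≥ 18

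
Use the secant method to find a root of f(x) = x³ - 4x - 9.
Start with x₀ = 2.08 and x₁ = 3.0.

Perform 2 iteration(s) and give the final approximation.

f(x) = x³ - 4x - 9
x₀ = 2.08, x₁ = 3.0

Secant formula: x_{n+1} = x_n - f(x_n)(x_n - x_{n-1})/(f(x_n) - f(x_{n-1}))

Iteration 1:
  f(2.080000) = -8.321088
  f(3.000000) = 6.000000
  x_2 = 3.000000 - 6.000000×(3.000000 - 2.080000)/(6.000000 - (-8.321088))
       = 2.614554
Iteration 2:
  f(3.000000) = 6.000000
  f(2.614554) = -1.585399
  x_3 = 2.614554 - (-1.585399)×(2.614554 - 3.000000)/(-1.585399 - 6.000000)
       = 2.695115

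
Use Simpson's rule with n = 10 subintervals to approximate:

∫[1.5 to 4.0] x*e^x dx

f(x) = x*e^x
a = 1.5, b = 4.0, n = 10
h = (b - a)/n = 0.250000

Simpson's rule: (h/3)[f(x₀) + 4f(x₁) + 2f(x₂) + ... + f(xₙ)]

x_0 = 1.5000, f(x_0) = 6.722534, coefficient = 1
x_1 = 1.7500, f(x_1) = 10.070555, coefficient = 4
x_2 = 2.0000, f(x_2) = 14.778112, coefficient = 2
x_3 = 2.2500, f(x_3) = 21.347406, coefficient = 4
x_4 = 2.5000, f(x_4) = 30.456235, coefficient = 2
x_5 = 2.7500, f(x_5) = 43.017238, coefficient = 4
x_6 = 3.0000, f(x_6) = 60.256611, coefficient = 2
x_7 = 3.2500, f(x_7) = 83.818605, coefficient = 4
x_8 = 3.5000, f(x_8) = 115.904082, coefficient = 2
x_9 = 3.7500, f(x_9) = 159.454058, coefficient = 4
x_10 = 4.0000, f(x_10) = 218.392600, coefficient = 1

I ≈ (0.250000/3) × 1938.736654 = 161.561388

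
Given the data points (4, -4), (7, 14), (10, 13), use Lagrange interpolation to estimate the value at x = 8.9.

Lagrange interpolation formula:
P(x) = Σ yᵢ × Lᵢ(x)
where Lᵢ(x) = Π_{j≠i} (x - xⱼ)/(xᵢ - xⱼ)

L_0(8.9) = (8.9 - 7)/(4 - 7) × (8.9 - 10)/(4 - 10) = -0.116111
L_1(8.9) = (8.9 - 4)/(7 - 4) × (8.9 - 10)/(7 - 10) = 0.598889
L_2(8.9) = (8.9 - 4)/(10 - 4) × (8.9 - 7)/(10 - 7) = 0.517222

P(8.9) = (-4)×L_0(8.9) + 14×L_1(8.9) + 13×L_2(8.9)
P(8.9) = 15.572778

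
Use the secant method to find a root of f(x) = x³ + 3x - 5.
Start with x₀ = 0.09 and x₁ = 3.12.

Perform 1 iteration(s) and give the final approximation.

f(x) = x³ + 3x - 5
x₀ = 0.09, x₁ = 3.12

Secant formula: x_{n+1} = x_n - f(x_n)(x_n - x_{n-1})/(f(x_n) - f(x_{n-1}))

Iteration 1:
  f(0.090000) = -4.729271
  f(3.120000) = 34.731328
  x_2 = 3.120000 - 34.731328×(3.120000 - 0.090000)/(34.731328 - (-4.729271))
       = 0.453139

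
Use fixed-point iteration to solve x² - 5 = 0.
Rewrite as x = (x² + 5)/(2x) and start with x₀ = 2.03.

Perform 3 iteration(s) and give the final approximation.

Equation: x² - 5 = 0
Fixed-point form: x = (x² + 5)/(2x)
x₀ = 2.03

x_1 = g(2.030000) = 2.246527
x_2 = g(2.246527) = 2.236092
x_3 = g(2.236092) = 2.236068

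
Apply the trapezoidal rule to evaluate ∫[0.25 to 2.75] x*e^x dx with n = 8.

f(x) = x*e^x
a = 0.25, b = 2.75, n = 8
h = (b - a)/n = 0.312500

Trapezoidal rule: (h/2)[f(x₀) + 2f(x₁) + 2f(x₂) + ... + f(xₙ)]

x_0 = 0.2500, f(x_0) = 0.321006, coefficient = 1
x_1 = 0.5625, f(x_1) = 0.987218, coefficient = 2
x_2 = 0.8750, f(x_2) = 2.099016, coefficient = 2
x_3 = 1.1875, f(x_3) = 3.893663, coefficient = 2
x_4 = 1.5000, f(x_4) = 6.722534, coefficient = 2
x_5 = 1.8125, f(x_5) = 11.102909, coefficient = 2
x_6 = 2.1250, f(x_6) = 17.792407, coefficient = 2
x_7 = 2.4375, f(x_7) = 27.895710, coefficient = 2
x_8 = 2.7500, f(x_8) = 43.017238, coefficient = 1

I ≈ (0.312500/2) × 184.325157 = 28.800806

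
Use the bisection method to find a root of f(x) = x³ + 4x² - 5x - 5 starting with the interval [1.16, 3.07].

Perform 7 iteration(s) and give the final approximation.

f(x) = x³ + 4x² - 5x - 5
Initial interval: [1.16, 3.07]

Iteration 1:
  c_1 = (1.160000 + 3.070000)/2 = 2.115000
  f(c_1) = f(2.115000) = 11.778771
  f(a) × f(c) < 0, new interval: [1.160000, 2.115000]
Iteration 2:
  c_2 = (1.160000 + 2.115000)/2 = 1.637500
  f(c_2) = f(1.637500) = 1.928928
  f(a) × f(c) < 0, new interval: [1.160000, 1.637500]
Iteration 3:
  c_3 = (1.160000 + 1.637500)/2 = 1.398750
  f(c_3) = f(1.398750) = -1.431087
  f(a) × f(c) ≥ 0, new interval: [1.398750, 1.637500]
Iteration 4:
  c_4 = (1.398750 + 1.637500)/2 = 1.518125
  f(c_4) = f(1.518125) = 0.127017
  f(a) × f(c) < 0, new interval: [1.398750, 1.518125]
Iteration 5:
  c_5 = (1.398750 + 1.518125)/2 = 1.458437
  f(c_5) = f(1.458437) = -0.681873
  f(a) × f(c) ≥ 0, new interval: [1.458437, 1.518125]
Iteration 6:
  c_6 = (1.458437 + 1.518125)/2 = 1.488281
  f(c_6) = f(1.488281) = -0.284967
  f(a) × f(c) ≥ 0, new interval: [1.488281, 1.518125]
Iteration 7:
  c_7 = (1.488281 + 1.518125)/2 = 1.503203
  f(c_7) = f(1.503203) = -0.080870
  f(a) × f(c) ≥ 0, new interval: [1.503203, 1.518125]

After 7 iteration(s), the approximation is c_7 = 1.503203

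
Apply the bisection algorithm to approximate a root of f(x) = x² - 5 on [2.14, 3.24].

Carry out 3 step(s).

f(x) = x² - 5
Initial interval: [2.14, 3.24]

Iteration 1:
  c_1 = (2.140000 + 3.240000)/2 = 2.690000
  f(c_1) = f(2.690000) = 2.236100
  f(a) × f(c) < 0, new interval: [2.140000, 2.690000]
Iteration 2:
  c_2 = (2.140000 + 2.690000)/2 = 2.415000
  f(c_2) = f(2.415000) = 0.832225
  f(a) × f(c) < 0, new interval: [2.140000, 2.415000]
Iteration 3:
  c_3 = (2.140000 + 2.415000)/2 = 2.277500
  f(c_3) = f(2.277500) = 0.187006
  f(a) × f(c) < 0, new interval: [2.140000, 2.277500]

After 3 iteration(s), the approximation is c_3 = 2.277500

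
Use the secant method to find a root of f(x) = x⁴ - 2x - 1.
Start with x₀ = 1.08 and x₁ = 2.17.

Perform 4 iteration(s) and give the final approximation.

f(x) = x⁴ - 2x - 1
x₀ = 1.08, x₁ = 2.17

Secant formula: x_{n+1} = x_n - f(x_n)(x_n - x_{n-1})/(f(x_n) - f(x_{n-1}))

Iteration 1:
  f(1.080000) = -1.799511
  f(2.170000) = 16.833739
  x_2 = 2.170000 - 16.833739×(2.170000 - 1.080000)/(16.833739 - (-1.799511))
       = 1.185267
Iteration 2:
  f(2.170000) = 16.833739
  f(1.185267) = -1.396908
  x_3 = 1.185267 - (-1.396908)×(1.185267 - 2.170000)/(-1.396908 - 16.833739)
       = 1.260721
Iteration 3:
  f(1.185267) = -1.396908
  f(1.260721) = -0.995192
  x_4 = 1.260721 - (-0.995192)×(1.260721 - 1.185267)/(-0.995192 - (-1.396908))
       = 1.447648
Iteration 4:
  f(1.260721) = -0.995192
  f(1.447648) = 0.496601
  x_5 = 1.447648 - 0.496601×(1.447648 - 1.260721)/(0.496601 - (-0.995192))
       = 1.385422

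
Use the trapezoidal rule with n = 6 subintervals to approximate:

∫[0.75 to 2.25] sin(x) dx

f(x) = sin(x)
a = 0.75, b = 2.25, n = 6
h = (b - a)/n = 0.250000

Trapezoidal rule: (h/2)[f(x₀) + 2f(x₁) + 2f(x₂) + ... + f(xₙ)]

x_0 = 0.7500, f(x_0) = 0.681639, coefficient = 1
x_1 = 1.0000, f(x_1) = 0.841471, coefficient = 2
x_2 = 1.2500, f(x_2) = 0.948985, coefficient = 2
x_3 = 1.5000, f(x_3) = 0.997495, coefficient = 2
x_4 = 1.7500, f(x_4) = 0.983986, coefficient = 2
x_5 = 2.0000, f(x_5) = 0.909297, coefficient = 2
x_6 = 2.2500, f(x_6) = 0.778073, coefficient = 1

I ≈ (0.250000/2) × 10.822180 = 1.352772
Exact value: 1.359862
Error: 0.007090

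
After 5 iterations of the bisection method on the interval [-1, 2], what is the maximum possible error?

Bisection error bound: |error| ≤ (b-a)/2^n
|error| ≤ (2 - (-1))/2^5 = 3/2^5
|error| ≤ 0.0937500000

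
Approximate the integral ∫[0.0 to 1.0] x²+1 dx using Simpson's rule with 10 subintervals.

f(x) = x²+1
a = 0.0, b = 1.0, n = 10
h = (b - a)/n = 0.100000

Simpson's rule: (h/3)[f(x₀) + 4f(x₁) + 2f(x₂) + ... + f(xₙ)]

x_0 = 0.0000, f(x_0) = 1.000000, coefficient = 1
x_1 = 0.1000, f(x_1) = 1.010000, coefficient = 4
x_2 = 0.2000, f(x_2) = 1.040000, coefficient = 2
x_3 = 0.3000, f(x_3) = 1.090000, coefficient = 4
x_4 = 0.4000, f(x_4) = 1.160000, coefficient = 2
x_5 = 0.5000, f(x_5) = 1.250000, coefficient = 4
x_6 = 0.6000, f(x_6) = 1.360000, coefficient = 2
x_7 = 0.7000, f(x_7) = 1.490000, coefficient = 4
x_8 = 0.8000, f(x_8) = 1.640000, coefficient = 2
x_9 = 0.9000, f(x_9) = 1.810000, coefficient = 4
x_10 = 1.0000, f(x_10) = 2.000000, coefficient = 1

I ≈ (0.100000/3) × 40.000000 = 1.333333
Exact value: 1.333333
Error: 0.000000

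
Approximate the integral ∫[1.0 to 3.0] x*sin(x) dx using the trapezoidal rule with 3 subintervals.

f(x) = x*sin(x)
a = 1.0, b = 3.0, n = 3
h = (b - a)/n = 0.666667

Trapezoidal rule: (h/2)[f(x₀) + 2f(x₁) + 2f(x₂) + ... + f(xₙ)]

x_0 = 1.0000, f(x_0) = 0.841471, coefficient = 1
x_1 = 1.6667, f(x_1) = 1.659013, coefficient = 2
x_2 = 2.3333, f(x_2) = 1.687200, coefficient = 2
x_3 = 3.0000, f(x_3) = 0.423360, coefficient = 1

I ≈ (0.666667/2) × 7.957258 = 2.652419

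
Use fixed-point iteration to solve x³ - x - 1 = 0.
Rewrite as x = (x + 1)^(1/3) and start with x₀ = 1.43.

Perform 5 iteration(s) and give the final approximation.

Equation: x³ - x - 1 = 0
Fixed-point form: x = (x + 1)^(1/3)
x₀ = 1.43

x_1 = g(1.430000) = 1.344421
x_2 = g(1.344421) = 1.328450
x_3 = g(1.328450) = 1.325426
x_4 = g(1.325426) = 1.324853
x_5 = g(1.324853) = 1.324744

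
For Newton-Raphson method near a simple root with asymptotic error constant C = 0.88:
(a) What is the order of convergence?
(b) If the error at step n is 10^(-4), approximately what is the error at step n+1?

(a) Newton-Raphson has quadratic (order 2) convergence near simple roots.
    This means |e_{n+1}| ≈ C|e_n|².

(b) With |e_n| = 10^(-4) and C = 0.88:
    |e_{n+1}| ≈ 0.88 × (10^(-4))² = 0.88 × 10^(-8)

(a) 2 (quadratic); (b) |e_{n+1}| ≈ 8.800e-09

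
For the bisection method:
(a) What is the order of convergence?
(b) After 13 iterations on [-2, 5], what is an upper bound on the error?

(a) Bisection has linear (order 1) convergence; the error is halved each step.

(b) Error bound = (b-a)/2^n = (5 - (-2))/2^{13}
    = 7/2^{13}

(a) 1 (linear); (b) error ≤ 8.54e-04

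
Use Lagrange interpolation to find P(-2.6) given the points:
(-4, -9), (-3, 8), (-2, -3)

Lagrange interpolation formula:
P(x) = Σ yᵢ × Lᵢ(x)
where Lᵢ(x) = Π_{j≠i} (x - xⱼ)/(xᵢ - xⱼ)

L_0(-2.6) = (-2.6 - (-3))/(-4 - (-3)) × (-2.6 - (-2))/(-4 - (-2)) = -0.120000
L_1(-2.6) = (-2.6 - (-4))/(-3 - (-4)) × (-2.6 - (-2))/(-3 - (-2)) = 0.840000
L_2(-2.6) = (-2.6 - (-4))/(-2 - (-4)) × (-2.6 - (-3))/(-2 - (-3)) = 0.280000

P(-2.6) = (-9)×L_0(-2.6) + 8×L_1(-2.6) + (-3)×L_2(-2.6)
P(-2.6) = 6.960000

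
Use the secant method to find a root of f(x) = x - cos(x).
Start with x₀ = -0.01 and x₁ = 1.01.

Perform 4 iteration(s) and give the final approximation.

f(x) = x - cos(x)
x₀ = -0.01, x₁ = 1.01

Secant formula: x_{n+1} = x_n - f(x_n)(x_n - x_{n-1})/(f(x_n) - f(x_{n-1}))

Iteration 1:
  f(-0.010000) = -1.009950
  f(1.010000) = 0.478139
  x_2 = 1.010000 - 0.478139×(1.010000 - (-0.010000))/(0.478139 - (-1.009950))
       = 0.682263
Iteration 2:
  f(1.010000) = 0.478139
  f(0.682263) = -0.093885
  x_3 = 0.682263 - (-0.093885)×(0.682263 - 1.010000)/(-0.093885 - 0.478139)
       = 0.736054
Iteration 3:
  f(0.682263) = -0.093885
  f(0.736054) = -0.005070
  x_4 = 0.736054 - (-0.005070)×(0.736054 - 0.682263)/(-0.005070 - (-0.093885))
       = 0.739124
Iteration 4:
  f(0.736054) = -0.005070
  f(0.739124) = 0.000066
  x_5 = 0.739124 - 0.000066×(0.739124 - 0.736054)/(0.000066 - (-0.005070))
       = 0.739085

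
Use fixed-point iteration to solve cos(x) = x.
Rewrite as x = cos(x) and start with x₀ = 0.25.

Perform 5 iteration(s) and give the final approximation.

Equation: cos(x) = x
Fixed-point form: x = cos(x)
x₀ = 0.25

x_1 = g(0.250000) = 0.968912
x_2 = g(0.968912) = 0.566196
x_3 = g(0.566196) = 0.843947
x_4 = g(0.843947) = 0.664518
x_5 = g(0.664518) = 0.787214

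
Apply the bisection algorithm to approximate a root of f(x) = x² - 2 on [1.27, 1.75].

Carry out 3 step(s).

f(x) = x² - 2
Initial interval: [1.27, 1.75]

Iteration 1:
  c_1 = (1.270000 + 1.750000)/2 = 1.510000
  f(c_1) = f(1.510000) = 0.280100
  f(a) × f(c) < 0, new interval: [1.270000, 1.510000]
Iteration 2:
  c_2 = (1.270000 + 1.510000)/2 = 1.390000
  f(c_2) = f(1.390000) = -0.067900
  f(a) × f(c) ≥ 0, new interval: [1.390000, 1.510000]
Iteration 3:
  c_3 = (1.390000 + 1.510000)/2 = 1.450000
  f(c_3) = f(1.450000) = 0.102500
  f(a) × f(c) < 0, new interval: [1.390000, 1.450000]

After 3 iteration(s), the approximation is c_3 = 1.450000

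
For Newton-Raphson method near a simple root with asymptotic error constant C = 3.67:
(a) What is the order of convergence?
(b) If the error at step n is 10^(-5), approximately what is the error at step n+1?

(a) Newton-Raphson has quadratic (order 2) convergence near simple roots.
    This means |e_{n+1}| ≈ C|e_n|².

(b) With |e_n| = 10^(-5) and C = 3.67:
    |e_{n+1}| ≈ 3.67 × (10^(-5))² = 3.67 × 10^(-10)

(a) 2 (quadratic); (b) |e_{n+1}| ≈ 3.670e-10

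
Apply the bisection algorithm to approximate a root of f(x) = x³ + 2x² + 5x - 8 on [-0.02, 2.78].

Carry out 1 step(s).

f(x) = x³ + 2x² + 5x - 8
Initial interval: [-0.02, 2.78]

Iteration 1:
  c_1 = (-0.020000 + 2.780000)/2 = 1.380000
  f(c_1) = f(1.380000) = 5.336872
  f(a) × f(c) < 0, new interval: [-0.020000, 1.380000]

After 1 iteration(s), the approximation is c_1 = 1.380000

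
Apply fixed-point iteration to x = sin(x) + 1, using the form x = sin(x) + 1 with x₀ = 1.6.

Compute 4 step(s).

Equation: x = sin(x) + 1
Fixed-point form: x = sin(x) + 1
x₀ = 1.6

x_1 = g(1.600000) = 1.999574
x_2 = g(1.999574) = 1.909475
x_3 = g(1.909475) = 1.943195
x_4 = g(1.943195) = 1.931457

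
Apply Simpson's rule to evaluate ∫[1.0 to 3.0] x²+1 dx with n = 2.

f(x) = x²+1
a = 1.0, b = 3.0, n = 2
h = (b - a)/n = 1.000000

Simpson's rule: (h/3)[f(x₀) + 4f(x₁) + 2f(x₂) + ... + f(xₙ)]

x_0 = 1.0000, f(x_0) = 2.000000, coefficient = 1
x_1 = 2.0000, f(x_1) = 5.000000, coefficient = 4
x_2 = 3.0000, f(x_2) = 10.000000, coefficient = 1

I ≈ (1.000000/3) × 32.000000 = 10.666667
Exact value: 10.666667
Error: 0.000000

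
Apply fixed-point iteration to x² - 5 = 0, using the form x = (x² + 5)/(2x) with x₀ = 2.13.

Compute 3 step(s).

Equation: x² - 5 = 0
Fixed-point form: x = (x² + 5)/(2x)
x₀ = 2.13

x_1 = g(2.130000) = 2.238709
x_2 = g(2.238709) = 2.236070
x_3 = g(2.236070) = 2.236068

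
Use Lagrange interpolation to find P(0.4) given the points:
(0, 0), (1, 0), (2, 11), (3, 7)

Lagrange interpolation formula:
P(x) = Σ yᵢ × Lᵢ(x)
where Lᵢ(x) = Π_{j≠i} (x - xⱼ)/(xᵢ - xⱼ)

L_0(0.4) = (0.4 - 1)/(0 - 1) × (0.4 - 2)/(0 - 2) × (0.4 - 3)/(0 - 3) = 0.416000
L_1(0.4) = (0.4 - 0)/(1 - 0) × (0.4 - 2)/(1 - 2) × (0.4 - 3)/(1 - 3) = 0.832000
L_2(0.4) = (0.4 - 0)/(2 - 0) × (0.4 - 1)/(2 - 1) × (0.4 - 3)/(2 - 3) = -0.312000
L_3(0.4) = (0.4 - 0)/(3 - 0) × (0.4 - 1)/(3 - 1) × (0.4 - 2)/(3 - 2) = 0.064000

P(0.4) = 0×L_0(0.4) + 0×L_1(0.4) + 11×L_2(0.4) + 7×L_3(0.4)
P(0.4) = -2.984000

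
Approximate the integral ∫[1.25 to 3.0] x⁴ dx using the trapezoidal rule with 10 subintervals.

f(x) = x⁴
a = 1.25, b = 3.0, n = 10
h = (b - a)/n = 0.175000

Trapezoidal rule: (h/2)[f(x₀) + 2f(x₁) + 2f(x₂) + ... + f(xₙ)]

x_0 = 1.2500, f(x_0) = 2.441406, coefficient = 1
x_1 = 1.4250, f(x_1) = 4.123438, coefficient = 2
x_2 = 1.6000, f(x_2) = 6.553600, coefficient = 2
x_3 = 1.7750, f(x_3) = 9.926438, coefficient = 2
x_4 = 1.9500, f(x_4) = 14.459006, coefficient = 2
x_5 = 2.1250, f(x_5) = 20.390869, coefficient = 2
x_6 = 2.3000, f(x_6) = 27.984100, coefficient = 2
x_7 = 2.4750, f(x_7) = 37.523282, coefficient = 2
x_8 = 2.6500, f(x_8) = 49.315506, coefficient = 2
x_9 = 2.8250, f(x_9) = 63.690375, coefficient = 2
x_10 = 3.0000, f(x_10) = 81.000000, coefficient = 1

I ≈ (0.175000/2) × 551.374635 = 48.245281
Exact value: 47.989648
Error: 0.255632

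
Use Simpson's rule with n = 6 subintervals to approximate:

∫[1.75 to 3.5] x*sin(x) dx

f(x) = x*sin(x)
a = 1.75, b = 3.5, n = 6
h = (b - a)/n = 0.291667

Simpson's rule: (h/3)[f(x₀) + 4f(x₁) + 2f(x₂) + ... + f(xₙ)]

x_0 = 1.7500, f(x_0) = 1.721975, coefficient = 1
x_1 = 2.0417, f(x_1) = 1.819480, coefficient = 4
x_2 = 2.3333, f(x_2) = 1.687200, coefficient = 2
x_3 = 2.6250, f(x_3) = 1.296541, coefficient = 4
x_4 = 2.9167, f(x_4) = 0.650516, coefficient = 2
x_5 = 3.2083, f(x_5) = -0.213967, coefficient = 4
x_6 = 3.5000, f(x_6) = -1.227741, coefficient = 1

I ≈ (0.291667/3) × 16.777881 = 1.631183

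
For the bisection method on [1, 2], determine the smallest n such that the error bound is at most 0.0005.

We need (b-a)/2^n ≤ 0.0005
(2 - 1)/2^n ≤ 0.0005
1/2^n ≤ 0.0005
2^n ≥ 2000
n ≥ log₂(2000) = 10.97
n ≥ 11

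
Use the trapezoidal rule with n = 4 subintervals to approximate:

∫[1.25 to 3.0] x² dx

f(x) = x²
a = 1.25, b = 3.0, n = 4
h = (b - a)/n = 0.437500

Trapezoidal rule: (h/2)[f(x₀) + 2f(x₁) + 2f(x₂) + ... + f(xₙ)]

x_0 = 1.2500, f(x_0) = 1.562500, coefficient = 1
x_1 = 1.6875, f(x_1) = 2.847656, coefficient = 2
x_2 = 2.1250, f(x_2) = 4.515625, coefficient = 2
x_3 = 2.5625, f(x_3) = 6.566406, coefficient = 2
x_4 = 3.0000, f(x_4) = 9.000000, coefficient = 1

I ≈ (0.437500/2) × 38.421875 = 8.404785
Exact value: 8.348958
Error: 0.055827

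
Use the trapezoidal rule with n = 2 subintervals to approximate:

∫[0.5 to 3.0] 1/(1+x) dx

f(x) = 1/(1+x)
a = 0.5, b = 3.0, n = 2
h = (b - a)/n = 1.250000

Trapezoidal rule: (h/2)[f(x₀) + 2f(x₁) + 2f(x₂) + ... + f(xₙ)]

x_0 = 0.5000, f(x_0) = 0.666667, coefficient = 1
x_1 = 1.7500, f(x_1) = 0.363636, coefficient = 2
x_2 = 3.0000, f(x_2) = 0.250000, coefficient = 1

I ≈ (1.250000/2) × 1.643939 = 1.027462
Exact value: 0.980829
Error: 0.046633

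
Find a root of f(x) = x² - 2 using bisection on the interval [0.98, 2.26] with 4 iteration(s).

f(x) = x² - 2
Initial interval: [0.98, 2.26]

Iteration 1:
  c_1 = (0.980000 + 2.260000)/2 = 1.620000
  f(c_1) = f(1.620000) = 0.624400
  f(a) × f(c) < 0, new interval: [0.980000, 1.620000]
Iteration 2:
  c_2 = (0.980000 + 1.620000)/2 = 1.300000
  f(c_2) = f(1.300000) = -0.310000
  f(a) × f(c) ≥ 0, new interval: [1.300000, 1.620000]
Iteration 3:
  c_3 = (1.300000 + 1.620000)/2 = 1.460000
  f(c_3) = f(1.460000) = 0.131600
  f(a) × f(c) < 0, new interval: [1.300000, 1.460000]
Iteration 4:
  c_4 = (1.300000 + 1.460000)/2 = 1.380000
  f(c_4) = f(1.380000) = -0.095600
  f(a) × f(c) ≥ 0, new interval: [1.380000, 1.460000]

After 4 iteration(s), the approximation is c_4 = 1.380000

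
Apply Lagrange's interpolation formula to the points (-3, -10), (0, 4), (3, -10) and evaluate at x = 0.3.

Lagrange interpolation formula:
P(x) = Σ yᵢ × Lᵢ(x)
where Lᵢ(x) = Π_{j≠i} (x - xⱼ)/(xᵢ - xⱼ)

L_0(0.3) = (0.3 - 0)/(-3 - 0) × (0.3 - 3)/(-3 - 3) = -0.045000
L_1(0.3) = (0.3 - (-3))/(0 - (-3)) × (0.3 - 3)/(0 - 3) = 0.990000
L_2(0.3) = (0.3 - (-3))/(3 - (-3)) × (0.3 - 0)/(3 - 0) = 0.055000

P(0.3) = (-10)×L_0(0.3) + 4×L_1(0.3) + (-10)×L_2(0.3)
P(0.3) = 3.860000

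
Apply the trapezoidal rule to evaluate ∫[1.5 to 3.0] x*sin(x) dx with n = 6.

f(x) = x*sin(x)
a = 1.5, b = 3.0, n = 6
h = (b - a)/n = 0.250000

Trapezoidal rule: (h/2)[f(x₀) + 2f(x₁) + 2f(x₂) + ... + f(xₙ)]

x_0 = 1.5000, f(x_0) = 1.496242, coefficient = 1
x_1 = 1.7500, f(x_1) = 1.721975, coefficient = 2
x_2 = 2.0000, f(x_2) = 1.818595, coefficient = 2
x_3 = 2.2500, f(x_3) = 1.750665, coefficient = 2
x_4 = 2.5000, f(x_4) = 1.496180, coefficient = 2
x_5 = 2.7500, f(x_5) = 1.049568, coefficient = 2
x_6 = 3.0000, f(x_6) = 0.423360, coefficient = 1

I ≈ (0.250000/2) × 17.593569 = 2.199196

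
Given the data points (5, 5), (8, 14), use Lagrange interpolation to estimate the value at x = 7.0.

Lagrange interpolation formula:
P(x) = Σ yᵢ × Lᵢ(x)
where Lᵢ(x) = Π_{j≠i} (x - xⱼ)/(xᵢ - xⱼ)

L_0(7.0) = (7.0 - 8)/(5 - 8) = 0.333333
L_1(7.0) = (7.0 - 5)/(8 - 5) = 0.666667

P(7.0) = 5×L_0(7.0) + 14×L_1(7.0)
P(7.0) = 11.000000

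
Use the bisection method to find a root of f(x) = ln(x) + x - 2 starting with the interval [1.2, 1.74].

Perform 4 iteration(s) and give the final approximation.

f(x) = ln(x) + x - 2
Initial interval: [1.2, 1.74]

Iteration 1:
  c_1 = (1.200000 + 1.740000)/2 = 1.470000
  f(c_1) = f(1.470000) = -0.144738
  f(a) × f(c) ≥ 0, new interval: [1.470000, 1.740000]
Iteration 2:
  c_2 = (1.470000 + 1.740000)/2 = 1.605000
  f(c_2) = f(1.605000) = 0.078124
  f(a) × f(c) < 0, new interval: [1.470000, 1.605000]
Iteration 3:
  c_3 = (1.470000 + 1.605000)/2 = 1.537500
  f(c_3) = f(1.537500) = -0.032342
  f(a) × f(c) ≥ 0, new interval: [1.537500, 1.605000]
Iteration 4:
  c_4 = (1.537500 + 1.605000)/2 = 1.571250
  f(c_4) = f(1.571250) = 0.023121
  f(a) × f(c) < 0, new interval: [1.537500, 1.571250]

After 4 iteration(s), the approximation is c_4 = 1.571250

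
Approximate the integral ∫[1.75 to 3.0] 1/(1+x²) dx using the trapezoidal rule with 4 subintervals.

f(x) = 1/(1+x²)
a = 1.75, b = 3.0, n = 4
h = (b - a)/n = 0.312500

Trapezoidal rule: (h/2)[f(x₀) + 2f(x₁) + 2f(x₂) + ... + f(xₙ)]

x_0 = 1.7500, f(x_0) = 0.246154, coefficient = 1
x_1 = 2.0625, f(x_1) = 0.190335, coefficient = 2
x_2 = 2.3750, f(x_2) = 0.150588, coefficient = 2
x_3 = 2.6875, f(x_3) = 0.121615, coefficient = 2
x_4 = 3.0000, f(x_4) = 0.100000, coefficient = 1

I ≈ (0.312500/2) × 1.271230 = 0.198630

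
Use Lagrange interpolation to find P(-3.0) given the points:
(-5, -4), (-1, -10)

Lagrange interpolation formula:
P(x) = Σ yᵢ × Lᵢ(x)
where Lᵢ(x) = Π_{j≠i} (x - xⱼ)/(xᵢ - xⱼ)

L_0(-3.0) = (-3.0 - (-1))/(-5 - (-1)) = 0.500000
L_1(-3.0) = (-3.0 - (-5))/(-1 - (-5)) = 0.500000

P(-3.0) = (-4)×L_0(-3.0) + (-10)×L_1(-3.0)
P(-3.0) = -7.000000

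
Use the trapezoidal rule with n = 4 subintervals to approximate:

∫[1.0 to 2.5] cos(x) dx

f(x) = cos(x)
a = 1.0, b = 2.5, n = 4
h = (b - a)/n = 0.375000

Trapezoidal rule: (h/2)[f(x₀) + 2f(x₁) + 2f(x₂) + ... + f(xₙ)]

x_0 = 1.0000, f(x_0) = 0.540302, coefficient = 1
x_1 = 1.3750, f(x_1) = 0.194548, coefficient = 2
x_2 = 1.7500, f(x_2) = -0.178246, coefficient = 2
x_3 = 2.1250, f(x_3) = -0.526266, coefficient = 2
x_4 = 2.5000, f(x_4) = -0.801144, coefficient = 1

I ≈ (0.375000/2) × -1.280771 = -0.240145
Exact value: -0.242999
Error: 0.002854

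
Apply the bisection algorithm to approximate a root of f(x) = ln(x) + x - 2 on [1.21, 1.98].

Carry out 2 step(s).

f(x) = ln(x) + x - 2
Initial interval: [1.21, 1.98]

Iteration 1:
  c_1 = (1.210000 + 1.980000)/2 = 1.595000
  f(c_1) = f(1.595000) = 0.061874
  f(a) × f(c) < 0, new interval: [1.210000, 1.595000]
Iteration 2:
  c_2 = (1.210000 + 1.595000)/2 = 1.402500
  f(c_2) = f(1.402500) = -0.259244
  f(a) × f(c) ≥ 0, new interval: [1.402500, 1.595000]

After 2 iteration(s), the approximation is c_2 = 1.402500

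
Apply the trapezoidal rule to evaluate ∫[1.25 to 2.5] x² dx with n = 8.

f(x) = x²
a = 1.25, b = 2.5, n = 8
h = (b - a)/n = 0.156250

Trapezoidal rule: (h/2)[f(x₀) + 2f(x₁) + 2f(x₂) + ... + f(xₙ)]

x_0 = 1.2500, f(x_0) = 1.562500, coefficient = 1
x_1 = 1.4062, f(x_1) = 1.977539, coefficient = 2
x_2 = 1.5625, f(x_2) = 2.441406, coefficient = 2
x_3 = 1.7188, f(x_3) = 2.954102, coefficient = 2
x_4 = 1.8750, f(x_4) = 3.515625, coefficient = 2
x_5 = 2.0312, f(x_5) = 4.125977, coefficient = 2
x_6 = 2.1875, f(x_6) = 4.785156, coefficient = 2
x_7 = 2.3438, f(x_7) = 5.493164, coefficient = 2
x_8 = 2.5000, f(x_8) = 6.250000, coefficient = 1

I ≈ (0.156250/2) × 58.398438 = 4.562378
Exact value: 4.557292
Error: 0.005086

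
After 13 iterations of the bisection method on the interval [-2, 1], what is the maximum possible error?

Bisection error bound: |error| ≤ (b-a)/2^n
|error| ≤ (1 - (-2))/2^13 = 3/2^13
|error| ≤ 0.0003662109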